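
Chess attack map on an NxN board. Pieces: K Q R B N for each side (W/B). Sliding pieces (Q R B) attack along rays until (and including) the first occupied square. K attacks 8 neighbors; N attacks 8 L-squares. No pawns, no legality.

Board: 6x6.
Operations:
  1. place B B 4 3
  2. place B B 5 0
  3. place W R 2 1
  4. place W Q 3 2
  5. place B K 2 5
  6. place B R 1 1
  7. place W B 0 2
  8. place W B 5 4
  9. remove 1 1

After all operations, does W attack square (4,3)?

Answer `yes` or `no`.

Answer: yes

Derivation:
Op 1: place BB@(4,3)
Op 2: place BB@(5,0)
Op 3: place WR@(2,1)
Op 4: place WQ@(3,2)
Op 5: place BK@(2,5)
Op 6: place BR@(1,1)
Op 7: place WB@(0,2)
Op 8: place WB@(5,4)
Op 9: remove (1,1)
Per-piece attacks for W:
  WB@(0,2): attacks (1,3) (2,4) (3,5) (1,1) (2,0)
  WR@(2,1): attacks (2,2) (2,3) (2,4) (2,5) (2,0) (3,1) (4,1) (5,1) (1,1) (0,1) [ray(0,1) blocked at (2,5)]
  WQ@(3,2): attacks (3,3) (3,4) (3,5) (3,1) (3,0) (4,2) (5,2) (2,2) (1,2) (0,2) (4,3) (4,1) (5,0) (2,3) (1,4) (0,5) (2,1) [ray(-1,0) blocked at (0,2); ray(1,1) blocked at (4,3); ray(1,-1) blocked at (5,0); ray(-1,-1) blocked at (2,1)]
  WB@(5,4): attacks (4,5) (4,3) [ray(-1,-1) blocked at (4,3)]
W attacks (4,3): yes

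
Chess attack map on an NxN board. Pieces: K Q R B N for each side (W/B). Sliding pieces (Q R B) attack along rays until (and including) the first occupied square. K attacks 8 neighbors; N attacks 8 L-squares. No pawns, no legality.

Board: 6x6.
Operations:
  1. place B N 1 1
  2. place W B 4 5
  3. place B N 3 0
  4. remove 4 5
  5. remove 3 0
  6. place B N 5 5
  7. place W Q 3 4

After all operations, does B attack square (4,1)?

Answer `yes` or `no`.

Op 1: place BN@(1,1)
Op 2: place WB@(4,5)
Op 3: place BN@(3,0)
Op 4: remove (4,5)
Op 5: remove (3,0)
Op 6: place BN@(5,5)
Op 7: place WQ@(3,4)
Per-piece attacks for B:
  BN@(1,1): attacks (2,3) (3,2) (0,3) (3,0)
  BN@(5,5): attacks (4,3) (3,4)
B attacks (4,1): no

Answer: no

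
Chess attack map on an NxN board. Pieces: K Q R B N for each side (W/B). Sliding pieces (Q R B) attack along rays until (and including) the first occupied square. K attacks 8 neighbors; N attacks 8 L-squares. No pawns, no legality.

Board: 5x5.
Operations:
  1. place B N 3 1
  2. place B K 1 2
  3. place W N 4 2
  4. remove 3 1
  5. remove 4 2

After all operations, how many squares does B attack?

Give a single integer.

Answer: 8

Derivation:
Op 1: place BN@(3,1)
Op 2: place BK@(1,2)
Op 3: place WN@(4,2)
Op 4: remove (3,1)
Op 5: remove (4,2)
Per-piece attacks for B:
  BK@(1,2): attacks (1,3) (1,1) (2,2) (0,2) (2,3) (2,1) (0,3) (0,1)
Union (8 distinct): (0,1) (0,2) (0,3) (1,1) (1,3) (2,1) (2,2) (2,3)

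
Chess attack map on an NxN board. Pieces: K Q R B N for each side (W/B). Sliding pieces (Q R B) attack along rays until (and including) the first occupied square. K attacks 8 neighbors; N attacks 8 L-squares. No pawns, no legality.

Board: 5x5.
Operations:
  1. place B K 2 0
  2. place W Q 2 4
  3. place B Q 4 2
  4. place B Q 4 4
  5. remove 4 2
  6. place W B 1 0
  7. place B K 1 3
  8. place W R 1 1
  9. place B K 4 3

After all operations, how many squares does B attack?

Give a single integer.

Answer: 19

Derivation:
Op 1: place BK@(2,0)
Op 2: place WQ@(2,4)
Op 3: place BQ@(4,2)
Op 4: place BQ@(4,4)
Op 5: remove (4,2)
Op 6: place WB@(1,0)
Op 7: place BK@(1,3)
Op 8: place WR@(1,1)
Op 9: place BK@(4,3)
Per-piece attacks for B:
  BK@(1,3): attacks (1,4) (1,2) (2,3) (0,3) (2,4) (2,2) (0,4) (0,2)
  BK@(2,0): attacks (2,1) (3,0) (1,0) (3,1) (1,1)
  BK@(4,3): attacks (4,4) (4,2) (3,3) (3,4) (3,2)
  BQ@(4,4): attacks (4,3) (3,4) (2,4) (3,3) (2,2) (1,1) [ray(0,-1) blocked at (4,3); ray(-1,0) blocked at (2,4); ray(-1,-1) blocked at (1,1)]
Union (19 distinct): (0,2) (0,3) (0,4) (1,0) (1,1) (1,2) (1,4) (2,1) (2,2) (2,3) (2,4) (3,0) (3,1) (3,2) (3,3) (3,4) (4,2) (4,3) (4,4)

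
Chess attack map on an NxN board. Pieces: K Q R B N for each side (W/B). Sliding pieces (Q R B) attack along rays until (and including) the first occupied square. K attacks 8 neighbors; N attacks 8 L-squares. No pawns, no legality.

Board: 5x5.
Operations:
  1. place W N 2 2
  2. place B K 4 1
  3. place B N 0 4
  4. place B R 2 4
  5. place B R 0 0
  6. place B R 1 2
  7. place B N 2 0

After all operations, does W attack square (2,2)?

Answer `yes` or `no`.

Answer: no

Derivation:
Op 1: place WN@(2,2)
Op 2: place BK@(4,1)
Op 3: place BN@(0,4)
Op 4: place BR@(2,4)
Op 5: place BR@(0,0)
Op 6: place BR@(1,2)
Op 7: place BN@(2,0)
Per-piece attacks for W:
  WN@(2,2): attacks (3,4) (4,3) (1,4) (0,3) (3,0) (4,1) (1,0) (0,1)
W attacks (2,2): no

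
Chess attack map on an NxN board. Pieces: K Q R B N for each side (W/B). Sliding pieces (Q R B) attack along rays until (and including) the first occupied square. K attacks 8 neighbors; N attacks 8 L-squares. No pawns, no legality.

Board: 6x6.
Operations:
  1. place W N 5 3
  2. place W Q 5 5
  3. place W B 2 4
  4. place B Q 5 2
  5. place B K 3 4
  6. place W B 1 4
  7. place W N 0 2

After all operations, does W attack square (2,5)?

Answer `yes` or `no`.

Answer: yes

Derivation:
Op 1: place WN@(5,3)
Op 2: place WQ@(5,5)
Op 3: place WB@(2,4)
Op 4: place BQ@(5,2)
Op 5: place BK@(3,4)
Op 6: place WB@(1,4)
Op 7: place WN@(0,2)
Per-piece attacks for W:
  WN@(0,2): attacks (1,4) (2,3) (1,0) (2,1)
  WB@(1,4): attacks (2,5) (2,3) (3,2) (4,1) (5,0) (0,5) (0,3)
  WB@(2,4): attacks (3,5) (3,3) (4,2) (5,1) (1,5) (1,3) (0,2) [ray(-1,-1) blocked at (0,2)]
  WN@(5,3): attacks (4,5) (3,4) (4,1) (3,2)
  WQ@(5,5): attacks (5,4) (5,3) (4,5) (3,5) (2,5) (1,5) (0,5) (4,4) (3,3) (2,2) (1,1) (0,0) [ray(0,-1) blocked at (5,3)]
W attacks (2,5): yes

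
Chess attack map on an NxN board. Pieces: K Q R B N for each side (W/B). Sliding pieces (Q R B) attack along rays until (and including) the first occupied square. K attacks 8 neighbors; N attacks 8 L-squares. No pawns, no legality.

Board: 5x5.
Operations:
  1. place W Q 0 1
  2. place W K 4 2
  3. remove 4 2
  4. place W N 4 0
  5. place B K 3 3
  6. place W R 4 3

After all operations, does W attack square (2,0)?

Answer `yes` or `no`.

Answer: no

Derivation:
Op 1: place WQ@(0,1)
Op 2: place WK@(4,2)
Op 3: remove (4,2)
Op 4: place WN@(4,0)
Op 5: place BK@(3,3)
Op 6: place WR@(4,3)
Per-piece attacks for W:
  WQ@(0,1): attacks (0,2) (0,3) (0,4) (0,0) (1,1) (2,1) (3,1) (4,1) (1,2) (2,3) (3,4) (1,0)
  WN@(4,0): attacks (3,2) (2,1)
  WR@(4,3): attacks (4,4) (4,2) (4,1) (4,0) (3,3) [ray(0,-1) blocked at (4,0); ray(-1,0) blocked at (3,3)]
W attacks (2,0): no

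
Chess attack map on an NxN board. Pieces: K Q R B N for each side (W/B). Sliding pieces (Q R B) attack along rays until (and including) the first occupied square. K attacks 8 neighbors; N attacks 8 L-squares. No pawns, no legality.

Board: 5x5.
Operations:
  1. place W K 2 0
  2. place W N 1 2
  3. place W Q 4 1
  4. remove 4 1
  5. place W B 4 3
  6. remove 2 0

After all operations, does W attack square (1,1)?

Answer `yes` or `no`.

Op 1: place WK@(2,0)
Op 2: place WN@(1,2)
Op 3: place WQ@(4,1)
Op 4: remove (4,1)
Op 5: place WB@(4,3)
Op 6: remove (2,0)
Per-piece attacks for W:
  WN@(1,2): attacks (2,4) (3,3) (0,4) (2,0) (3,1) (0,0)
  WB@(4,3): attacks (3,4) (3,2) (2,1) (1,0)
W attacks (1,1): no

Answer: no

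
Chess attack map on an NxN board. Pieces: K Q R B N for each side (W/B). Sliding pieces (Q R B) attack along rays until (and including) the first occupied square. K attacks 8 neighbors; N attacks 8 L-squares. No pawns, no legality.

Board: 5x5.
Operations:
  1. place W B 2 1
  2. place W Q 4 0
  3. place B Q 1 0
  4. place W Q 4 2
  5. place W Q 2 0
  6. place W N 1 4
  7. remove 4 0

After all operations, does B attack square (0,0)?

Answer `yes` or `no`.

Answer: yes

Derivation:
Op 1: place WB@(2,1)
Op 2: place WQ@(4,0)
Op 3: place BQ@(1,0)
Op 4: place WQ@(4,2)
Op 5: place WQ@(2,0)
Op 6: place WN@(1,4)
Op 7: remove (4,0)
Per-piece attacks for B:
  BQ@(1,0): attacks (1,1) (1,2) (1,3) (1,4) (2,0) (0,0) (2,1) (0,1) [ray(0,1) blocked at (1,4); ray(1,0) blocked at (2,0); ray(1,1) blocked at (2,1)]
B attacks (0,0): yes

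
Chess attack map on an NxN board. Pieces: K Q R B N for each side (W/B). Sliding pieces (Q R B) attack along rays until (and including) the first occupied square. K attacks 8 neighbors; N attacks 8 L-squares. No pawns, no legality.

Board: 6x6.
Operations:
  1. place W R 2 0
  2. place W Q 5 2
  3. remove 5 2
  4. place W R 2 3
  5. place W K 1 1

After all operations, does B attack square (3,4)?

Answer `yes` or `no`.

Op 1: place WR@(2,0)
Op 2: place WQ@(5,2)
Op 3: remove (5,2)
Op 4: place WR@(2,3)
Op 5: place WK@(1,1)
Per-piece attacks for B:
B attacks (3,4): no

Answer: no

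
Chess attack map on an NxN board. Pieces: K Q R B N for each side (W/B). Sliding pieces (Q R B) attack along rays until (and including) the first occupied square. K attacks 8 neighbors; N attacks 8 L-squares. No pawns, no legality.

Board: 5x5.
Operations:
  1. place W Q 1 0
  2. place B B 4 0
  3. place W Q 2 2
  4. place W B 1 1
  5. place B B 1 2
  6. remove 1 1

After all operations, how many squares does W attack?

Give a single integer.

Answer: 18

Derivation:
Op 1: place WQ@(1,0)
Op 2: place BB@(4,0)
Op 3: place WQ@(2,2)
Op 4: place WB@(1,1)
Op 5: place BB@(1,2)
Op 6: remove (1,1)
Per-piece attacks for W:
  WQ@(1,0): attacks (1,1) (1,2) (2,0) (3,0) (4,0) (0,0) (2,1) (3,2) (4,3) (0,1) [ray(0,1) blocked at (1,2); ray(1,0) blocked at (4,0)]
  WQ@(2,2): attacks (2,3) (2,4) (2,1) (2,0) (3,2) (4,2) (1,2) (3,3) (4,4) (3,1) (4,0) (1,3) (0,4) (1,1) (0,0) [ray(-1,0) blocked at (1,2); ray(1,-1) blocked at (4,0)]
Union (18 distinct): (0,0) (0,1) (0,4) (1,1) (1,2) (1,3) (2,0) (2,1) (2,3) (2,4) (3,0) (3,1) (3,2) (3,3) (4,0) (4,2) (4,3) (4,4)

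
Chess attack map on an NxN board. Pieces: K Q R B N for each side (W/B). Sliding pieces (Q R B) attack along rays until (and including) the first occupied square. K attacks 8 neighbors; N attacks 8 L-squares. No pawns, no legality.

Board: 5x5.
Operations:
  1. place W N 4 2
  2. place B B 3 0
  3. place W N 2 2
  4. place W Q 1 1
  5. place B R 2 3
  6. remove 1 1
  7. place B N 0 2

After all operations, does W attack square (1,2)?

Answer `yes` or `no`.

Op 1: place WN@(4,2)
Op 2: place BB@(3,0)
Op 3: place WN@(2,2)
Op 4: place WQ@(1,1)
Op 5: place BR@(2,3)
Op 6: remove (1,1)
Op 7: place BN@(0,2)
Per-piece attacks for W:
  WN@(2,2): attacks (3,4) (4,3) (1,4) (0,3) (3,0) (4,1) (1,0) (0,1)
  WN@(4,2): attacks (3,4) (2,3) (3,0) (2,1)
W attacks (1,2): no

Answer: no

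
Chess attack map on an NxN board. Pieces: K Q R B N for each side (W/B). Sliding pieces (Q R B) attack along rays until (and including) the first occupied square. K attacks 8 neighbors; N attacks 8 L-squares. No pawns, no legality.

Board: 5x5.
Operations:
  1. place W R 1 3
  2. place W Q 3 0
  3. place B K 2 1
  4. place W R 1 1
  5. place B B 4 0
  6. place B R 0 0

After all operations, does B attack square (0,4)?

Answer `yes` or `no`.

Op 1: place WR@(1,3)
Op 2: place WQ@(3,0)
Op 3: place BK@(2,1)
Op 4: place WR@(1,1)
Op 5: place BB@(4,0)
Op 6: place BR@(0,0)
Per-piece attacks for B:
  BR@(0,0): attacks (0,1) (0,2) (0,3) (0,4) (1,0) (2,0) (3,0) [ray(1,0) blocked at (3,0)]
  BK@(2,1): attacks (2,2) (2,0) (3,1) (1,1) (3,2) (3,0) (1,2) (1,0)
  BB@(4,0): attacks (3,1) (2,2) (1,3) [ray(-1,1) blocked at (1,3)]
B attacks (0,4): yes

Answer: yes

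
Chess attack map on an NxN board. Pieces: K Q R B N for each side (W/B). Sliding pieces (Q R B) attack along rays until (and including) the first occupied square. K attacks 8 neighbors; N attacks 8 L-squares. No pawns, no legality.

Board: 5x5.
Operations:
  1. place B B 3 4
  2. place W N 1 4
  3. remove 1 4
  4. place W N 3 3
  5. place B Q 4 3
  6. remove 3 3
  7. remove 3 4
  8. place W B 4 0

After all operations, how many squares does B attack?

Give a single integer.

Answer: 12

Derivation:
Op 1: place BB@(3,4)
Op 2: place WN@(1,4)
Op 3: remove (1,4)
Op 4: place WN@(3,3)
Op 5: place BQ@(4,3)
Op 6: remove (3,3)
Op 7: remove (3,4)
Op 8: place WB@(4,0)
Per-piece attacks for B:
  BQ@(4,3): attacks (4,4) (4,2) (4,1) (4,0) (3,3) (2,3) (1,3) (0,3) (3,4) (3,2) (2,1) (1,0) [ray(0,-1) blocked at (4,0)]
Union (12 distinct): (0,3) (1,0) (1,3) (2,1) (2,3) (3,2) (3,3) (3,4) (4,0) (4,1) (4,2) (4,4)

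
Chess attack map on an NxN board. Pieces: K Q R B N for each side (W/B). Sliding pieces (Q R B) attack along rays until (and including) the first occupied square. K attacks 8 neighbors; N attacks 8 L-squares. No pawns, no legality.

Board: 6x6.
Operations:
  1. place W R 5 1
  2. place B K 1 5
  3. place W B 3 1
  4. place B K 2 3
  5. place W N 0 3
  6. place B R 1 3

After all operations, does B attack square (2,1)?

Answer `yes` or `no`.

Op 1: place WR@(5,1)
Op 2: place BK@(1,5)
Op 3: place WB@(3,1)
Op 4: place BK@(2,3)
Op 5: place WN@(0,3)
Op 6: place BR@(1,3)
Per-piece attacks for B:
  BR@(1,3): attacks (1,4) (1,5) (1,2) (1,1) (1,0) (2,3) (0,3) [ray(0,1) blocked at (1,5); ray(1,0) blocked at (2,3); ray(-1,0) blocked at (0,3)]
  BK@(1,5): attacks (1,4) (2,5) (0,5) (2,4) (0,4)
  BK@(2,3): attacks (2,4) (2,2) (3,3) (1,3) (3,4) (3,2) (1,4) (1,2)
B attacks (2,1): no

Answer: no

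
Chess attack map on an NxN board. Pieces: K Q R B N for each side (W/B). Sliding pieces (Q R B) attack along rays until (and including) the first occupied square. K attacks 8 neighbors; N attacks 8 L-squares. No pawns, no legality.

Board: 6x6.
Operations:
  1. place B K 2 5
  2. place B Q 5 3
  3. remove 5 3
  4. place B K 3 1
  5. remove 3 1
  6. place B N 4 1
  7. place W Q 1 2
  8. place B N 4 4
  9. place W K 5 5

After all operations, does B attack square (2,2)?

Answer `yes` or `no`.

Op 1: place BK@(2,5)
Op 2: place BQ@(5,3)
Op 3: remove (5,3)
Op 4: place BK@(3,1)
Op 5: remove (3,1)
Op 6: place BN@(4,1)
Op 7: place WQ@(1,2)
Op 8: place BN@(4,4)
Op 9: place WK@(5,5)
Per-piece attacks for B:
  BK@(2,5): attacks (2,4) (3,5) (1,5) (3,4) (1,4)
  BN@(4,1): attacks (5,3) (3,3) (2,2) (2,0)
  BN@(4,4): attacks (2,5) (5,2) (3,2) (2,3)
B attacks (2,2): yes

Answer: yes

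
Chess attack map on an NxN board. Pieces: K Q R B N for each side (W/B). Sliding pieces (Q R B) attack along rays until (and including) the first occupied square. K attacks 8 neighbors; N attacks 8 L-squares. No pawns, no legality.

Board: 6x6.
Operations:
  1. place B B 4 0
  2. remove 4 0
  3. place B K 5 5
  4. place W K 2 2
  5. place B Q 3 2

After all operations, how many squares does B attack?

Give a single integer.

Answer: 19

Derivation:
Op 1: place BB@(4,0)
Op 2: remove (4,0)
Op 3: place BK@(5,5)
Op 4: place WK@(2,2)
Op 5: place BQ@(3,2)
Per-piece attacks for B:
  BQ@(3,2): attacks (3,3) (3,4) (3,5) (3,1) (3,0) (4,2) (5,2) (2,2) (4,3) (5,4) (4,1) (5,0) (2,3) (1,4) (0,5) (2,1) (1,0) [ray(-1,0) blocked at (2,2)]
  BK@(5,5): attacks (5,4) (4,5) (4,4)
Union (19 distinct): (0,5) (1,0) (1,4) (2,1) (2,2) (2,3) (3,0) (3,1) (3,3) (3,4) (3,5) (4,1) (4,2) (4,3) (4,4) (4,5) (5,0) (5,2) (5,4)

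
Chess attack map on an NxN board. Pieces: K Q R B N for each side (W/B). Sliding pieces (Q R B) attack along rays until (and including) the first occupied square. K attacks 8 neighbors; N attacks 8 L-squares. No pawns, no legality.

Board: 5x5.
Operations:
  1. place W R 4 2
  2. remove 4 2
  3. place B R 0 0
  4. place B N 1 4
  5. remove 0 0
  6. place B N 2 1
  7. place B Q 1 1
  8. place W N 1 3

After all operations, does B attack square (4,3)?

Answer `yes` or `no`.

Op 1: place WR@(4,2)
Op 2: remove (4,2)
Op 3: place BR@(0,0)
Op 4: place BN@(1,4)
Op 5: remove (0,0)
Op 6: place BN@(2,1)
Op 7: place BQ@(1,1)
Op 8: place WN@(1,3)
Per-piece attacks for B:
  BQ@(1,1): attacks (1,2) (1,3) (1,0) (2,1) (0,1) (2,2) (3,3) (4,4) (2,0) (0,2) (0,0) [ray(0,1) blocked at (1,3); ray(1,0) blocked at (2,1)]
  BN@(1,4): attacks (2,2) (3,3) (0,2)
  BN@(2,1): attacks (3,3) (4,2) (1,3) (0,2) (4,0) (0,0)
B attacks (4,3): no

Answer: no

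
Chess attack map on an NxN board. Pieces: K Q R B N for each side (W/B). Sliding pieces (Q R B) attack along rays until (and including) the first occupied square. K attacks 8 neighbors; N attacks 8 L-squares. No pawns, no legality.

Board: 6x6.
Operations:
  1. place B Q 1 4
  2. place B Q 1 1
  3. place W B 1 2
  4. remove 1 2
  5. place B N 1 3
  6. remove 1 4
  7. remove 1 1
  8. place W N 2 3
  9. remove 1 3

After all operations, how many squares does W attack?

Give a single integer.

Answer: 8

Derivation:
Op 1: place BQ@(1,4)
Op 2: place BQ@(1,1)
Op 3: place WB@(1,2)
Op 4: remove (1,2)
Op 5: place BN@(1,3)
Op 6: remove (1,4)
Op 7: remove (1,1)
Op 8: place WN@(2,3)
Op 9: remove (1,3)
Per-piece attacks for W:
  WN@(2,3): attacks (3,5) (4,4) (1,5) (0,4) (3,1) (4,2) (1,1) (0,2)
Union (8 distinct): (0,2) (0,4) (1,1) (1,5) (3,1) (3,5) (4,2) (4,4)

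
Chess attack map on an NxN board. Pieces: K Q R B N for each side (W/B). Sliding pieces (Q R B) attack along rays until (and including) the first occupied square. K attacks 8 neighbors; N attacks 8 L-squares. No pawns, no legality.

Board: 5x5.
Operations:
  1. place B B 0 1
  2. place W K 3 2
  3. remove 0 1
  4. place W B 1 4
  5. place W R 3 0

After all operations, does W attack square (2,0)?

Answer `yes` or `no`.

Op 1: place BB@(0,1)
Op 2: place WK@(3,2)
Op 3: remove (0,1)
Op 4: place WB@(1,4)
Op 5: place WR@(3,0)
Per-piece attacks for W:
  WB@(1,4): attacks (2,3) (3,2) (0,3) [ray(1,-1) blocked at (3,2)]
  WR@(3,0): attacks (3,1) (3,2) (4,0) (2,0) (1,0) (0,0) [ray(0,1) blocked at (3,2)]
  WK@(3,2): attacks (3,3) (3,1) (4,2) (2,2) (4,3) (4,1) (2,3) (2,1)
W attacks (2,0): yes

Answer: yes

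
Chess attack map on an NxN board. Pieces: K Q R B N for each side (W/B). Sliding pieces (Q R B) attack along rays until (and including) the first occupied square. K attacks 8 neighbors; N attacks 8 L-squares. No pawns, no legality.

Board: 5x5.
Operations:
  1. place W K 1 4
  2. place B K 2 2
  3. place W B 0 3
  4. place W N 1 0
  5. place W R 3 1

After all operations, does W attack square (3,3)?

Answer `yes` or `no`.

Op 1: place WK@(1,4)
Op 2: place BK@(2,2)
Op 3: place WB@(0,3)
Op 4: place WN@(1,0)
Op 5: place WR@(3,1)
Per-piece attacks for W:
  WB@(0,3): attacks (1,4) (1,2) (2,1) (3,0) [ray(1,1) blocked at (1,4)]
  WN@(1,0): attacks (2,2) (3,1) (0,2)
  WK@(1,4): attacks (1,3) (2,4) (0,4) (2,3) (0,3)
  WR@(3,1): attacks (3,2) (3,3) (3,4) (3,0) (4,1) (2,1) (1,1) (0,1)
W attacks (3,3): yes

Answer: yes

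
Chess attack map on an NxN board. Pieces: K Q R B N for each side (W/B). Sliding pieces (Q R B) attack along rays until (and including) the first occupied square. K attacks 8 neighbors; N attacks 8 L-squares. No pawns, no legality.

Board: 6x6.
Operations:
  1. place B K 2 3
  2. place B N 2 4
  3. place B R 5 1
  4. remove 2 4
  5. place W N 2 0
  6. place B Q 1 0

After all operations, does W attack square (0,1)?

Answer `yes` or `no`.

Op 1: place BK@(2,3)
Op 2: place BN@(2,4)
Op 3: place BR@(5,1)
Op 4: remove (2,4)
Op 5: place WN@(2,0)
Op 6: place BQ@(1,0)
Per-piece attacks for W:
  WN@(2,0): attacks (3,2) (4,1) (1,2) (0,1)
W attacks (0,1): yes

Answer: yes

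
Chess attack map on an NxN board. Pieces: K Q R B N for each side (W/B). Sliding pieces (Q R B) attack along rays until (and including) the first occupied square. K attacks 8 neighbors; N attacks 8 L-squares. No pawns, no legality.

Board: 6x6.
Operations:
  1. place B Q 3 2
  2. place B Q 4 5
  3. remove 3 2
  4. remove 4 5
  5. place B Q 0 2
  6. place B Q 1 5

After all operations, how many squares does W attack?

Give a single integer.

Op 1: place BQ@(3,2)
Op 2: place BQ@(4,5)
Op 3: remove (3,2)
Op 4: remove (4,5)
Op 5: place BQ@(0,2)
Op 6: place BQ@(1,5)
Per-piece attacks for W:
Union (0 distinct): (none)

Answer: 0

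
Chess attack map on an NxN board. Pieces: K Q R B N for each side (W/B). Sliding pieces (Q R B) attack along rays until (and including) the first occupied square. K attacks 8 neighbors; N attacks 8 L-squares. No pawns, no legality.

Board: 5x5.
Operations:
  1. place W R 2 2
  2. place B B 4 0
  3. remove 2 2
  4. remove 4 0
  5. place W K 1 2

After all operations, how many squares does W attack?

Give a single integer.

Op 1: place WR@(2,2)
Op 2: place BB@(4,0)
Op 3: remove (2,2)
Op 4: remove (4,0)
Op 5: place WK@(1,2)
Per-piece attacks for W:
  WK@(1,2): attacks (1,3) (1,1) (2,2) (0,2) (2,3) (2,1) (0,3) (0,1)
Union (8 distinct): (0,1) (0,2) (0,3) (1,1) (1,3) (2,1) (2,2) (2,3)

Answer: 8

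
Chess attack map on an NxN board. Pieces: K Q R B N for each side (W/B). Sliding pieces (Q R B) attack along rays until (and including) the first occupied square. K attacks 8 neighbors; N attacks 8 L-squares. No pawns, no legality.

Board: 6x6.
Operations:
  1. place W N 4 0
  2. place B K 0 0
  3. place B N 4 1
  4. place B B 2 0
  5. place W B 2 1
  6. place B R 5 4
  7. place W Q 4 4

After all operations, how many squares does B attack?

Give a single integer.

Op 1: place WN@(4,0)
Op 2: place BK@(0,0)
Op 3: place BN@(4,1)
Op 4: place BB@(2,0)
Op 5: place WB@(2,1)
Op 6: place BR@(5,4)
Op 7: place WQ@(4,4)
Per-piece attacks for B:
  BK@(0,0): attacks (0,1) (1,0) (1,1)
  BB@(2,0): attacks (3,1) (4,2) (5,3) (1,1) (0,2)
  BN@(4,1): attacks (5,3) (3,3) (2,2) (2,0)
  BR@(5,4): attacks (5,5) (5,3) (5,2) (5,1) (5,0) (4,4) [ray(-1,0) blocked at (4,4)]
Union (15 distinct): (0,1) (0,2) (1,0) (1,1) (2,0) (2,2) (3,1) (3,3) (4,2) (4,4) (5,0) (5,1) (5,2) (5,3) (5,5)

Answer: 15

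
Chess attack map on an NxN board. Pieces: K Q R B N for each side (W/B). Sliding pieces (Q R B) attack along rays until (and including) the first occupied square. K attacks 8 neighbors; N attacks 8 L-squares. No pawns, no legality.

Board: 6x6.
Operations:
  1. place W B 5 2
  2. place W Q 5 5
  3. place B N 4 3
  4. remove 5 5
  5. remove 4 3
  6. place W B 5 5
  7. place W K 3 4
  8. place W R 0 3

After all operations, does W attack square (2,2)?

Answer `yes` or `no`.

Op 1: place WB@(5,2)
Op 2: place WQ@(5,5)
Op 3: place BN@(4,3)
Op 4: remove (5,5)
Op 5: remove (4,3)
Op 6: place WB@(5,5)
Op 7: place WK@(3,4)
Op 8: place WR@(0,3)
Per-piece attacks for W:
  WR@(0,3): attacks (0,4) (0,5) (0,2) (0,1) (0,0) (1,3) (2,3) (3,3) (4,3) (5,3)
  WK@(3,4): attacks (3,5) (3,3) (4,4) (2,4) (4,5) (4,3) (2,5) (2,3)
  WB@(5,2): attacks (4,3) (3,4) (4,1) (3,0) [ray(-1,1) blocked at (3,4)]
  WB@(5,5): attacks (4,4) (3,3) (2,2) (1,1) (0,0)
W attacks (2,2): yes

Answer: yes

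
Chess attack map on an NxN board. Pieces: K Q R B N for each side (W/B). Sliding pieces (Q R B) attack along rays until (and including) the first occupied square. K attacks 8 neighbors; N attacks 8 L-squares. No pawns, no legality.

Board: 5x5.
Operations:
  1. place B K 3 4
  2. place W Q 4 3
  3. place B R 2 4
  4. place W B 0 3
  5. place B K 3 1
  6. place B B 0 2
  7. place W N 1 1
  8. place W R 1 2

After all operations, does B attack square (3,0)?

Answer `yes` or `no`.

Answer: yes

Derivation:
Op 1: place BK@(3,4)
Op 2: place WQ@(4,3)
Op 3: place BR@(2,4)
Op 4: place WB@(0,3)
Op 5: place BK@(3,1)
Op 6: place BB@(0,2)
Op 7: place WN@(1,1)
Op 8: place WR@(1,2)
Per-piece attacks for B:
  BB@(0,2): attacks (1,3) (2,4) (1,1) [ray(1,1) blocked at (2,4); ray(1,-1) blocked at (1,1)]
  BR@(2,4): attacks (2,3) (2,2) (2,1) (2,0) (3,4) (1,4) (0,4) [ray(1,0) blocked at (3,4)]
  BK@(3,1): attacks (3,2) (3,0) (4,1) (2,1) (4,2) (4,0) (2,2) (2,0)
  BK@(3,4): attacks (3,3) (4,4) (2,4) (4,3) (2,3)
B attacks (3,0): yes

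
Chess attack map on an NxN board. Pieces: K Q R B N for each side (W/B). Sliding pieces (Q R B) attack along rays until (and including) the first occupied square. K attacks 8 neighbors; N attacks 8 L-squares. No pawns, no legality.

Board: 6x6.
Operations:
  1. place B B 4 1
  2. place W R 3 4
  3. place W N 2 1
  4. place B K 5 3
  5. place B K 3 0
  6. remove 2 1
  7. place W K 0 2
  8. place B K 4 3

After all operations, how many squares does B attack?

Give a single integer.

Op 1: place BB@(4,1)
Op 2: place WR@(3,4)
Op 3: place WN@(2,1)
Op 4: place BK@(5,3)
Op 5: place BK@(3,0)
Op 6: remove (2,1)
Op 7: place WK@(0,2)
Op 8: place BK@(4,3)
Per-piece attacks for B:
  BK@(3,0): attacks (3,1) (4,0) (2,0) (4,1) (2,1)
  BB@(4,1): attacks (5,2) (5,0) (3,2) (2,3) (1,4) (0,5) (3,0) [ray(-1,-1) blocked at (3,0)]
  BK@(4,3): attacks (4,4) (4,2) (5,3) (3,3) (5,4) (5,2) (3,4) (3,2)
  BK@(5,3): attacks (5,4) (5,2) (4,3) (4,4) (4,2)
Union (19 distinct): (0,5) (1,4) (2,0) (2,1) (2,3) (3,0) (3,1) (3,2) (3,3) (3,4) (4,0) (4,1) (4,2) (4,3) (4,4) (5,0) (5,2) (5,3) (5,4)

Answer: 19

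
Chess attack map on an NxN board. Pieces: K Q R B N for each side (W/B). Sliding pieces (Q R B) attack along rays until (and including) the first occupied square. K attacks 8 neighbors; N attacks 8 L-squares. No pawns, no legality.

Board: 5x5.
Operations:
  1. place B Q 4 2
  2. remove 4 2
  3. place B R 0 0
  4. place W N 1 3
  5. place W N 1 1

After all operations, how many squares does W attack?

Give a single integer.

Op 1: place BQ@(4,2)
Op 2: remove (4,2)
Op 3: place BR@(0,0)
Op 4: place WN@(1,3)
Op 5: place WN@(1,1)
Per-piece attacks for W:
  WN@(1,1): attacks (2,3) (3,2) (0,3) (3,0)
  WN@(1,3): attacks (3,4) (2,1) (3,2) (0,1)
Union (7 distinct): (0,1) (0,3) (2,1) (2,3) (3,0) (3,2) (3,4)

Answer: 7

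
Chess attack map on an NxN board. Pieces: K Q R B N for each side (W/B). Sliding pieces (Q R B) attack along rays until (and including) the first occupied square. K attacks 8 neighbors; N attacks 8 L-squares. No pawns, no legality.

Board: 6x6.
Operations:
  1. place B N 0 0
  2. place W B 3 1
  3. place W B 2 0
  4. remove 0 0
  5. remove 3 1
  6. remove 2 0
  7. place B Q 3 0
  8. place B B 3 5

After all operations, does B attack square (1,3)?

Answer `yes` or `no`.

Answer: yes

Derivation:
Op 1: place BN@(0,0)
Op 2: place WB@(3,1)
Op 3: place WB@(2,0)
Op 4: remove (0,0)
Op 5: remove (3,1)
Op 6: remove (2,0)
Op 7: place BQ@(3,0)
Op 8: place BB@(3,5)
Per-piece attacks for B:
  BQ@(3,0): attacks (3,1) (3,2) (3,3) (3,4) (3,5) (4,0) (5,0) (2,0) (1,0) (0,0) (4,1) (5,2) (2,1) (1,2) (0,3) [ray(0,1) blocked at (3,5)]
  BB@(3,5): attacks (4,4) (5,3) (2,4) (1,3) (0,2)
B attacks (1,3): yes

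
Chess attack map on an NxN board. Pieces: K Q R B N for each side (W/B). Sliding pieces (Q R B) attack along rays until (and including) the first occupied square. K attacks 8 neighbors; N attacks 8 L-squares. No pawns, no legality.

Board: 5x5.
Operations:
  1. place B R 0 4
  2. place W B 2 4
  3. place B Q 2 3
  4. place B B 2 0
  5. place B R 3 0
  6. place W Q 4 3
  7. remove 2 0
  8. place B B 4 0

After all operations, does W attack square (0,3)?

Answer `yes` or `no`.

Answer: no

Derivation:
Op 1: place BR@(0,4)
Op 2: place WB@(2,4)
Op 3: place BQ@(2,3)
Op 4: place BB@(2,0)
Op 5: place BR@(3,0)
Op 6: place WQ@(4,3)
Op 7: remove (2,0)
Op 8: place BB@(4,0)
Per-piece attacks for W:
  WB@(2,4): attacks (3,3) (4,2) (1,3) (0,2)
  WQ@(4,3): attacks (4,4) (4,2) (4,1) (4,0) (3,3) (2,3) (3,4) (3,2) (2,1) (1,0) [ray(0,-1) blocked at (4,0); ray(-1,0) blocked at (2,3)]
W attacks (0,3): no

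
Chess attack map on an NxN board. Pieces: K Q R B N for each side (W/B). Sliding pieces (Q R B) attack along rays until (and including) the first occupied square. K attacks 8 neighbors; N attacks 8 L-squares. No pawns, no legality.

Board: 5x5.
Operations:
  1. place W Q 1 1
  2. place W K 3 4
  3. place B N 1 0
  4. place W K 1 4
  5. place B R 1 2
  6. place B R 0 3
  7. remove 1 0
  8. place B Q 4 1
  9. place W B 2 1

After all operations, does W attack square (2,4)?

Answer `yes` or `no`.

Op 1: place WQ@(1,1)
Op 2: place WK@(3,4)
Op 3: place BN@(1,0)
Op 4: place WK@(1,4)
Op 5: place BR@(1,2)
Op 6: place BR@(0,3)
Op 7: remove (1,0)
Op 8: place BQ@(4,1)
Op 9: place WB@(2,1)
Per-piece attacks for W:
  WQ@(1,1): attacks (1,2) (1,0) (2,1) (0,1) (2,2) (3,3) (4,4) (2,0) (0,2) (0,0) [ray(0,1) blocked at (1,2); ray(1,0) blocked at (2,1)]
  WK@(1,4): attacks (1,3) (2,4) (0,4) (2,3) (0,3)
  WB@(2,1): attacks (3,2) (4,3) (3,0) (1,2) (1,0) [ray(-1,1) blocked at (1,2)]
  WK@(3,4): attacks (3,3) (4,4) (2,4) (4,3) (2,3)
W attacks (2,4): yes

Answer: yes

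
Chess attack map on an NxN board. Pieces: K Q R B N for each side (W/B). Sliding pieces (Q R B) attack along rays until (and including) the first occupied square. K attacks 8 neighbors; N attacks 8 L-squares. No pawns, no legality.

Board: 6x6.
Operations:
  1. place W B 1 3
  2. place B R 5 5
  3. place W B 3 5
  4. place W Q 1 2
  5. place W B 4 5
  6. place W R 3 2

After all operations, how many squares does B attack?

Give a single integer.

Op 1: place WB@(1,3)
Op 2: place BR@(5,5)
Op 3: place WB@(3,5)
Op 4: place WQ@(1,2)
Op 5: place WB@(4,5)
Op 6: place WR@(3,2)
Per-piece attacks for B:
  BR@(5,5): attacks (5,4) (5,3) (5,2) (5,1) (5,0) (4,5) [ray(-1,0) blocked at (4,5)]
Union (6 distinct): (4,5) (5,0) (5,1) (5,2) (5,3) (5,4)

Answer: 6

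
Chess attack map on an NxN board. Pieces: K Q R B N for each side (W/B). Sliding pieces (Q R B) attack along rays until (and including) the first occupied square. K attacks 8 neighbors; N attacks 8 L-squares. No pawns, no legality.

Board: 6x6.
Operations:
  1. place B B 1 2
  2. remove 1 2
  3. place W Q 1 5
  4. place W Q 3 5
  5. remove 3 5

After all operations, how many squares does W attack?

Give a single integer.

Op 1: place BB@(1,2)
Op 2: remove (1,2)
Op 3: place WQ@(1,5)
Op 4: place WQ@(3,5)
Op 5: remove (3,5)
Per-piece attacks for W:
  WQ@(1,5): attacks (1,4) (1,3) (1,2) (1,1) (1,0) (2,5) (3,5) (4,5) (5,5) (0,5) (2,4) (3,3) (4,2) (5,1) (0,4)
Union (15 distinct): (0,4) (0,5) (1,0) (1,1) (1,2) (1,3) (1,4) (2,4) (2,5) (3,3) (3,5) (4,2) (4,5) (5,1) (5,5)

Answer: 15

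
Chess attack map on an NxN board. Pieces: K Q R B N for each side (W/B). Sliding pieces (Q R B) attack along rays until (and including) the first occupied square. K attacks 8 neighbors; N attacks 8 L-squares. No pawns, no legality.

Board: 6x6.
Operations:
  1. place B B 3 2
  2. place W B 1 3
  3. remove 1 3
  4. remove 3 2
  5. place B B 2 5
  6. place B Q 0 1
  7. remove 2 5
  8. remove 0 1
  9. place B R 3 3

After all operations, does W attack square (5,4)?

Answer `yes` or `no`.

Op 1: place BB@(3,2)
Op 2: place WB@(1,3)
Op 3: remove (1,3)
Op 4: remove (3,2)
Op 5: place BB@(2,5)
Op 6: place BQ@(0,1)
Op 7: remove (2,5)
Op 8: remove (0,1)
Op 9: place BR@(3,3)
Per-piece attacks for W:
W attacks (5,4): no

Answer: no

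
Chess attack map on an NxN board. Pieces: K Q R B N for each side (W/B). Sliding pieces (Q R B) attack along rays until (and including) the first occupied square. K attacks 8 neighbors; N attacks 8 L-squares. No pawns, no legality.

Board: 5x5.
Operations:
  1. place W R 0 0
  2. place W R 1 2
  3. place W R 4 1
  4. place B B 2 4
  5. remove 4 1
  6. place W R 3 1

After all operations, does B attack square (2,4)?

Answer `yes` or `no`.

Answer: no

Derivation:
Op 1: place WR@(0,0)
Op 2: place WR@(1,2)
Op 3: place WR@(4,1)
Op 4: place BB@(2,4)
Op 5: remove (4,1)
Op 6: place WR@(3,1)
Per-piece attacks for B:
  BB@(2,4): attacks (3,3) (4,2) (1,3) (0,2)
B attacks (2,4): no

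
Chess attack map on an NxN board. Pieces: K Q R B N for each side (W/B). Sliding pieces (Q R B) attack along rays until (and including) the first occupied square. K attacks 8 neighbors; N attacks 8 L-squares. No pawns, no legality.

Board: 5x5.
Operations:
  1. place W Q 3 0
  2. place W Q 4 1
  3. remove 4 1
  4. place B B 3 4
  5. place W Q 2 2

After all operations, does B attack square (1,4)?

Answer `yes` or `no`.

Op 1: place WQ@(3,0)
Op 2: place WQ@(4,1)
Op 3: remove (4,1)
Op 4: place BB@(3,4)
Op 5: place WQ@(2,2)
Per-piece attacks for B:
  BB@(3,4): attacks (4,3) (2,3) (1,2) (0,1)
B attacks (1,4): no

Answer: no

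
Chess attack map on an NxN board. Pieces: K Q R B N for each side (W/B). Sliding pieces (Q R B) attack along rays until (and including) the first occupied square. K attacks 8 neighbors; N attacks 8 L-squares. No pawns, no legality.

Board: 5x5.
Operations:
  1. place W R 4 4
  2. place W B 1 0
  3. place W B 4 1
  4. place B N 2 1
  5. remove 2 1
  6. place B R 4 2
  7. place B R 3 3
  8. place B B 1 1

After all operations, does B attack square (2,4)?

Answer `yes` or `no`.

Op 1: place WR@(4,4)
Op 2: place WB@(1,0)
Op 3: place WB@(4,1)
Op 4: place BN@(2,1)
Op 5: remove (2,1)
Op 6: place BR@(4,2)
Op 7: place BR@(3,3)
Op 8: place BB@(1,1)
Per-piece attacks for B:
  BB@(1,1): attacks (2,2) (3,3) (2,0) (0,2) (0,0) [ray(1,1) blocked at (3,3)]
  BR@(3,3): attacks (3,4) (3,2) (3,1) (3,0) (4,3) (2,3) (1,3) (0,3)
  BR@(4,2): attacks (4,3) (4,4) (4,1) (3,2) (2,2) (1,2) (0,2) [ray(0,1) blocked at (4,4); ray(0,-1) blocked at (4,1)]
B attacks (2,4): no

Answer: no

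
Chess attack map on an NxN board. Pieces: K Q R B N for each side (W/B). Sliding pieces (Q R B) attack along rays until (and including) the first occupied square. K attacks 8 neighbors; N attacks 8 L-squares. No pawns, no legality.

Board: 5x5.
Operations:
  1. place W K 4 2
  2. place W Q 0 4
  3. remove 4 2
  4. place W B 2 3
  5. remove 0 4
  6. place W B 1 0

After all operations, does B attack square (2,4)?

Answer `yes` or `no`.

Answer: no

Derivation:
Op 1: place WK@(4,2)
Op 2: place WQ@(0,4)
Op 3: remove (4,2)
Op 4: place WB@(2,3)
Op 5: remove (0,4)
Op 6: place WB@(1,0)
Per-piece attacks for B:
B attacks (2,4): no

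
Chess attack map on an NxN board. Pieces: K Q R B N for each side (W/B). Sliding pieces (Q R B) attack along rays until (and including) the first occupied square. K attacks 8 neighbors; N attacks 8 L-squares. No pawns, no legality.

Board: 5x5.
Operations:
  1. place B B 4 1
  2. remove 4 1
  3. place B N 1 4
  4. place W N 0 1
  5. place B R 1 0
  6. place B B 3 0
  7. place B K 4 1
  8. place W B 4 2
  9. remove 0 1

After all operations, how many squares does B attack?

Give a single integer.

Op 1: place BB@(4,1)
Op 2: remove (4,1)
Op 3: place BN@(1,4)
Op 4: place WN@(0,1)
Op 5: place BR@(1,0)
Op 6: place BB@(3,0)
Op 7: place BK@(4,1)
Op 8: place WB@(4,2)
Op 9: remove (0,1)
Per-piece attacks for B:
  BR@(1,0): attacks (1,1) (1,2) (1,3) (1,4) (2,0) (3,0) (0,0) [ray(0,1) blocked at (1,4); ray(1,0) blocked at (3,0)]
  BN@(1,4): attacks (2,2) (3,3) (0,2)
  BB@(3,0): attacks (4,1) (2,1) (1,2) (0,3) [ray(1,1) blocked at (4,1)]
  BK@(4,1): attacks (4,2) (4,0) (3,1) (3,2) (3,0)
Union (17 distinct): (0,0) (0,2) (0,3) (1,1) (1,2) (1,3) (1,4) (2,0) (2,1) (2,2) (3,0) (3,1) (3,2) (3,3) (4,0) (4,1) (4,2)

Answer: 17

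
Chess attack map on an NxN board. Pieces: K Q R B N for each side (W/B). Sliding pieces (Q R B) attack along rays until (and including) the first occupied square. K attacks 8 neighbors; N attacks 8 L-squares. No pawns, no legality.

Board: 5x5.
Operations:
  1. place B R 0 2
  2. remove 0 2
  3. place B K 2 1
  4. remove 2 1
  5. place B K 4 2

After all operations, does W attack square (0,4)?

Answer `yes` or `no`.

Answer: no

Derivation:
Op 1: place BR@(0,2)
Op 2: remove (0,2)
Op 3: place BK@(2,1)
Op 4: remove (2,1)
Op 5: place BK@(4,2)
Per-piece attacks for W:
W attacks (0,4): no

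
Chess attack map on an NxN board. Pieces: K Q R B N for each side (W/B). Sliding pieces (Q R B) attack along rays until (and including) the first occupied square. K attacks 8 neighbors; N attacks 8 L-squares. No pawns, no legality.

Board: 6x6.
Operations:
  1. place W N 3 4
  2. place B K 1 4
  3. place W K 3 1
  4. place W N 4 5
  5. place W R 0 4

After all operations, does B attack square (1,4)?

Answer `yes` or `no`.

Op 1: place WN@(3,4)
Op 2: place BK@(1,4)
Op 3: place WK@(3,1)
Op 4: place WN@(4,5)
Op 5: place WR@(0,4)
Per-piece attacks for B:
  BK@(1,4): attacks (1,5) (1,3) (2,4) (0,4) (2,5) (2,3) (0,5) (0,3)
B attacks (1,4): no

Answer: no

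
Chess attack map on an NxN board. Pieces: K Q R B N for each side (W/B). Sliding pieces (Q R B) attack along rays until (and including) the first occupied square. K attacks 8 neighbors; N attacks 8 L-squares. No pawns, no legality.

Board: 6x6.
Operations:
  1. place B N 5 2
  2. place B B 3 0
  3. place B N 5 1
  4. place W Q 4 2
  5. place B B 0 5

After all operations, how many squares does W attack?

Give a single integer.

Op 1: place BN@(5,2)
Op 2: place BB@(3,0)
Op 3: place BN@(5,1)
Op 4: place WQ@(4,2)
Op 5: place BB@(0,5)
Per-piece attacks for W:
  WQ@(4,2): attacks (4,3) (4,4) (4,5) (4,1) (4,0) (5,2) (3,2) (2,2) (1,2) (0,2) (5,3) (5,1) (3,3) (2,4) (1,5) (3,1) (2,0) [ray(1,0) blocked at (5,2); ray(1,-1) blocked at (5,1)]
Union (17 distinct): (0,2) (1,2) (1,5) (2,0) (2,2) (2,4) (3,1) (3,2) (3,3) (4,0) (4,1) (4,3) (4,4) (4,5) (5,1) (5,2) (5,3)

Answer: 17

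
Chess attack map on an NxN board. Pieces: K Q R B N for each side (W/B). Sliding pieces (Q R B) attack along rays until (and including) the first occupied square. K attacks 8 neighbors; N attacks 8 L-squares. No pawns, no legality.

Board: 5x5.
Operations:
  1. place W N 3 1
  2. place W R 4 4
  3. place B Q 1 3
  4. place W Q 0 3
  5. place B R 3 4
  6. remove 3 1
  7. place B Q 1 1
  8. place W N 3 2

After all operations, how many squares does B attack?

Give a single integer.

Answer: 22

Derivation:
Op 1: place WN@(3,1)
Op 2: place WR@(4,4)
Op 3: place BQ@(1,3)
Op 4: place WQ@(0,3)
Op 5: place BR@(3,4)
Op 6: remove (3,1)
Op 7: place BQ@(1,1)
Op 8: place WN@(3,2)
Per-piece attacks for B:
  BQ@(1,1): attacks (1,2) (1,3) (1,0) (2,1) (3,1) (4,1) (0,1) (2,2) (3,3) (4,4) (2,0) (0,2) (0,0) [ray(0,1) blocked at (1,3); ray(1,1) blocked at (4,4)]
  BQ@(1,3): attacks (1,4) (1,2) (1,1) (2,3) (3,3) (4,3) (0,3) (2,4) (2,2) (3,1) (4,0) (0,4) (0,2) [ray(0,-1) blocked at (1,1); ray(-1,0) blocked at (0,3)]
  BR@(3,4): attacks (3,3) (3,2) (4,4) (2,4) (1,4) (0,4) [ray(0,-1) blocked at (3,2); ray(1,0) blocked at (4,4)]
Union (22 distinct): (0,0) (0,1) (0,2) (0,3) (0,4) (1,0) (1,1) (1,2) (1,3) (1,4) (2,0) (2,1) (2,2) (2,3) (2,4) (3,1) (3,2) (3,3) (4,0) (4,1) (4,3) (4,4)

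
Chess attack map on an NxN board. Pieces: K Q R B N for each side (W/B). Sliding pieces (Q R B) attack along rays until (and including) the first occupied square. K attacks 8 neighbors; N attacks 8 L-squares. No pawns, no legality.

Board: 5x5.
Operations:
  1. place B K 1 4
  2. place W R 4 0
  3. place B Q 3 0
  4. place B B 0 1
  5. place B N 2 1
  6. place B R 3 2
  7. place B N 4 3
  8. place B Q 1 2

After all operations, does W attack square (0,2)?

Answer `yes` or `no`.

Answer: no

Derivation:
Op 1: place BK@(1,4)
Op 2: place WR@(4,0)
Op 3: place BQ@(3,0)
Op 4: place BB@(0,1)
Op 5: place BN@(2,1)
Op 6: place BR@(3,2)
Op 7: place BN@(4,3)
Op 8: place BQ@(1,2)
Per-piece attacks for W:
  WR@(4,0): attacks (4,1) (4,2) (4,3) (3,0) [ray(0,1) blocked at (4,3); ray(-1,0) blocked at (3,0)]
W attacks (0,2): no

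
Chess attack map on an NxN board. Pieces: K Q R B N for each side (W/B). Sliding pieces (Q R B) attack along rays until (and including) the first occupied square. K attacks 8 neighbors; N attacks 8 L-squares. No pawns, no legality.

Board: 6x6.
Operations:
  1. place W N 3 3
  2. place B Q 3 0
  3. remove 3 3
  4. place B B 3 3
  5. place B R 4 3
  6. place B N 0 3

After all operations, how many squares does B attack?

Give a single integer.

Answer: 23

Derivation:
Op 1: place WN@(3,3)
Op 2: place BQ@(3,0)
Op 3: remove (3,3)
Op 4: place BB@(3,3)
Op 5: place BR@(4,3)
Op 6: place BN@(0,3)
Per-piece attacks for B:
  BN@(0,3): attacks (1,5) (2,4) (1,1) (2,2)
  BQ@(3,0): attacks (3,1) (3,2) (3,3) (4,0) (5,0) (2,0) (1,0) (0,0) (4,1) (5,2) (2,1) (1,2) (0,3) [ray(0,1) blocked at (3,3); ray(-1,1) blocked at (0,3)]
  BB@(3,3): attacks (4,4) (5,5) (4,2) (5,1) (2,4) (1,5) (2,2) (1,1) (0,0)
  BR@(4,3): attacks (4,4) (4,5) (4,2) (4,1) (4,0) (5,3) (3,3) [ray(-1,0) blocked at (3,3)]
Union (23 distinct): (0,0) (0,3) (1,0) (1,1) (1,2) (1,5) (2,0) (2,1) (2,2) (2,4) (3,1) (3,2) (3,3) (4,0) (4,1) (4,2) (4,4) (4,5) (5,0) (5,1) (5,2) (5,3) (5,5)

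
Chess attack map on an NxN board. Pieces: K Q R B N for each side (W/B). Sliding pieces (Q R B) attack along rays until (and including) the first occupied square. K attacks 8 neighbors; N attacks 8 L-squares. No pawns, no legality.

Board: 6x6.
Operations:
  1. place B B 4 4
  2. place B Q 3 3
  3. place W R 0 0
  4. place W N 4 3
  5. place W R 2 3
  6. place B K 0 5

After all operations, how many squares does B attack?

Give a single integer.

Answer: 20

Derivation:
Op 1: place BB@(4,4)
Op 2: place BQ@(3,3)
Op 3: place WR@(0,0)
Op 4: place WN@(4,3)
Op 5: place WR@(2,3)
Op 6: place BK@(0,5)
Per-piece attacks for B:
  BK@(0,5): attacks (0,4) (1,5) (1,4)
  BQ@(3,3): attacks (3,4) (3,5) (3,2) (3,1) (3,0) (4,3) (2,3) (4,4) (4,2) (5,1) (2,4) (1,5) (2,2) (1,1) (0,0) [ray(1,0) blocked at (4,3); ray(-1,0) blocked at (2,3); ray(1,1) blocked at (4,4); ray(-1,-1) blocked at (0,0)]
  BB@(4,4): attacks (5,5) (5,3) (3,5) (3,3) [ray(-1,-1) blocked at (3,3)]
Union (20 distinct): (0,0) (0,4) (1,1) (1,4) (1,5) (2,2) (2,3) (2,4) (3,0) (3,1) (3,2) (3,3) (3,4) (3,5) (4,2) (4,3) (4,4) (5,1) (5,3) (5,5)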